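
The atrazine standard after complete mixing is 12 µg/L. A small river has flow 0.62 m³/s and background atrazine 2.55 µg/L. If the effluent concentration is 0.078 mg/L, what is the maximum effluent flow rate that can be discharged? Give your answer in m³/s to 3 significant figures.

0.0888 m³/s

2.55 µg/L = 0.00255 mg/L.
12 µg/L = 0.012 mg/L.
Mass balance at complete mixing: C_std·(Q_w + Q_r) = Q_w·C_e + Q_r·C_b.
Rearranging, Q_w = Q_r·(C_std − C_b)/(C_e − C_std) = 0.62·(0.012 − 0.00255) / (0.078 − 0.012) = 0.08877 m³/s.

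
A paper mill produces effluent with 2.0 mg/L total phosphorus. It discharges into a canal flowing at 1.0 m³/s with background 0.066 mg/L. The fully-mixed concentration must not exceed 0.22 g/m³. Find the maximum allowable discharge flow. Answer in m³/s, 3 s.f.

0.0865 m³/s

Mass balance at complete mixing: C_std·(Q_w + Q_r) = Q_w·C_e + Q_r·C_b.
Rearranging, Q_w = Q_r·(C_std − C_b)/(C_e − C_std) = 1.0·(0.22 − 0.066) / (2 − 0.22) = 0.08652 m³/s.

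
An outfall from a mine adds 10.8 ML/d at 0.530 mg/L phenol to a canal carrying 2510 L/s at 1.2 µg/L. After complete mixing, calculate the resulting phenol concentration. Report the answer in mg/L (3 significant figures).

0.0263 mg/L

10.8 ML/d = 0.125 m³/s.
2510 L/s = 2.51 m³/s.
1.2 µg/L = 0.0012 mg/L.
By mass balance at complete mixing, C = (0.125·0.53 + 2.51·0.0012) / (0.125 + 2.51) = 0.06926/2.635 = 0.02629 mg/L.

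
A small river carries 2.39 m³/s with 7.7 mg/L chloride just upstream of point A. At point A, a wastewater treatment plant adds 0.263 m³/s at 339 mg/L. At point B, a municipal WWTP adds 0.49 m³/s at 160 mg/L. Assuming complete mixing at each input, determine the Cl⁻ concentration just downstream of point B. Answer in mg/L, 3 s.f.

59.2 mg/L

After input A: C = (2.39·7.7 + 0.263·339) / 2.653 = 40.54 mg/L.
After input B: C = (2.653·40.54 + 0.49·160) / 3.143 = 59.17 mg/L.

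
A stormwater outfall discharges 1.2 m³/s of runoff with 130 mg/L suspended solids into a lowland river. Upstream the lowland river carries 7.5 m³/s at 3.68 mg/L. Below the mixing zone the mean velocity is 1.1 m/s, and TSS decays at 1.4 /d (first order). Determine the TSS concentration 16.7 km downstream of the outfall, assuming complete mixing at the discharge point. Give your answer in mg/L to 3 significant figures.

After complete mixing, C₀ = (1.2·130 + 7.5·3.68) / 8.7 = 21.1 mg/L.
Travel time t = 1.67e+04 m / 1.1 m/s = 1.518e+04 s = 0.1757 d.
C = 21.1·exp(−1.4·0.1757) = 21.1·0.7819 = 16.5 mg/L.

16.5 mg/L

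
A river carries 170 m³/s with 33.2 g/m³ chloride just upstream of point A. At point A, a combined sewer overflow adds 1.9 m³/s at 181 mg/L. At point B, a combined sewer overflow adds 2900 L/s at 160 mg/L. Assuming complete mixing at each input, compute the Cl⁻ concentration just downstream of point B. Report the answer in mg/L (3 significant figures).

After input A: C = (170·33.2 + 1.9·181) / 171.9 = 34.83 mg/L.
2900 L/s = 2.9 m³/s.
After input B: C = (171.9·34.83 + 2.9·160) / 174.8 = 36.91 mg/L.

36.9 mg/L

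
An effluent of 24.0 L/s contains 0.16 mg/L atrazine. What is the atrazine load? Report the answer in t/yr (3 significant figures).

24.0 L/s = 0.024 m³/s.
Mass flux = Q·C = 0.024 m³/s × 0.16 g/m³ = 0.00384 g/s.
= 0.00384 g/s × 31.56 = 0.1212 t/yr.

0.121 t/yr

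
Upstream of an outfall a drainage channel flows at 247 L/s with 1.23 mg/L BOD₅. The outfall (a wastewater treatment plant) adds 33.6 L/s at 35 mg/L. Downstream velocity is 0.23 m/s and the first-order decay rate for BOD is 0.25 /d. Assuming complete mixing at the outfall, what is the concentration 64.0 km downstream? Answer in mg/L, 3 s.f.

33.6 L/s = 0.0336 m³/s.
247 L/s = 0.247 m³/s.
After complete mixing, C₀ = (0.0336·35 + 0.247·1.23) / 0.2806 = 5.274 mg/L.
Travel time t = 6.4e+04 m / 0.23 m/s = 2.783e+05 s = 3.221 d.
C = 5.274·exp(−0.25·3.221) = 5.274·0.447 = 2.357 mg/L.

2.36 mg/L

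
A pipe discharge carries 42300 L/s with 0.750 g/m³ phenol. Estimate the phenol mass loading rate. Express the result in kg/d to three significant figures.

42300 L/s = 42.3 m³/s.
Mass flux = Q·C = 42.3 m³/s × 0.75 g/m³ = 31.73 g/s.
= 31.73 g/s × 86.4 = 2741 kg/d.

2740 kg/d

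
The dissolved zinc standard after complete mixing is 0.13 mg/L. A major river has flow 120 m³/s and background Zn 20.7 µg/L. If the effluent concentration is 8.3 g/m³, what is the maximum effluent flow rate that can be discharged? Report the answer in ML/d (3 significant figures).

20.7 µg/L = 0.0207 mg/L.
Mass balance at complete mixing: C_std·(Q_w + Q_r) = Q_w·C_e + Q_r·C_b.
Rearranging, Q_w = Q_r·(C_std − C_b)/(C_e − C_std) = 120·(0.13 − 0.0207) / (8.3 − 0.13) = 1.605 m³/s.
= 138.7 ML/d.

139 ML/d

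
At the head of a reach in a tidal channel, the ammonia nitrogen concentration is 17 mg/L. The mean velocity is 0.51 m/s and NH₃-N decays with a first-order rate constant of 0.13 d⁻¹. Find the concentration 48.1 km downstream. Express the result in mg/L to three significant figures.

14.8 mg/L

Travel time t = 48.1 km / 0.51 m/s = 4.81e+04/0.51 = 9.431e+04 s = 1.092 d.
First-order decay: C = 17·exp(−0.13·1.092) = 17·0.8677 = 14.75 mg/L.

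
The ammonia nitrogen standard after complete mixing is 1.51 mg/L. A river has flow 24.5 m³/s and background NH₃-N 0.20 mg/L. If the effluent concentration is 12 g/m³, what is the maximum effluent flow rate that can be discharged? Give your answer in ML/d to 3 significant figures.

Mass balance at complete mixing: C_std·(Q_w + Q_r) = Q_w·C_e + Q_r·C_b.
Rearranging, Q_w = Q_r·(C_std − C_b)/(C_e − C_std) = 24.5·(1.51 − 0.2) / (12 − 1.51) = 3.06 m³/s.
= 264.3 ML/d.

264 ML/d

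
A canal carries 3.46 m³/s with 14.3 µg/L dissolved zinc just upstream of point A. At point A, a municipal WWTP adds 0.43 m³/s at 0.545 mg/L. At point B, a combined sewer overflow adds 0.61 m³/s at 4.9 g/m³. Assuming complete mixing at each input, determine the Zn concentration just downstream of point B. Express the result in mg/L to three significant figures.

14.3 µg/L = 0.0143 mg/L.
After input A: C = (3.46·0.0143 + 0.43·0.545) / 3.89 = 0.07296 mg/L.
After input B: C = (3.89·0.07296 + 0.61·4.9) / 4.5 = 0.7273 mg/L.

0.727 mg/L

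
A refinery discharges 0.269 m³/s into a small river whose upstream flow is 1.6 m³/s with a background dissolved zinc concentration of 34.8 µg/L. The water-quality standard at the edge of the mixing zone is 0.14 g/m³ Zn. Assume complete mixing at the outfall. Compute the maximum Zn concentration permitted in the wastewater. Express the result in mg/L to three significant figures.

34.8 µg/L = 0.0348 mg/L.
Mass balance: 0.14·1.869 = 0.269·Cₑ + 1.6·0.0348.
Cₑ = (0.2617 − 0.05568) / 0.269 = 0.7657 mg/L.

0.766 mg/L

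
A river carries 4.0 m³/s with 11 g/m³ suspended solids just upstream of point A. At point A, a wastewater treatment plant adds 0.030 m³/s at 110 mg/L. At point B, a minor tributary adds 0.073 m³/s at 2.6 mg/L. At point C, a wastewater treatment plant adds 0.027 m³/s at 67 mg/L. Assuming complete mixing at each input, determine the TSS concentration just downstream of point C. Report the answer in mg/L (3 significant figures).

11.9 mg/L

After input A: C = (4·11 + 0.03·110) / 4.03 = 11.74 mg/L.
After input B: C = (4.03·11.74 + 0.073·2.6) / 4.103 = 11.57 mg/L.
After input C: C = (4.103·11.57 + 0.027·67) / 4.13 = 11.94 mg/L.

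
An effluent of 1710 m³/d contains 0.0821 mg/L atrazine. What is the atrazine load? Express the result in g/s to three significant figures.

0.00162 g/s

1710 m³/d = 0.01979 m³/s.
Mass flux = Q·C = 0.01979 m³/s × 0.0821 g/m³ = 0.001625 g/s.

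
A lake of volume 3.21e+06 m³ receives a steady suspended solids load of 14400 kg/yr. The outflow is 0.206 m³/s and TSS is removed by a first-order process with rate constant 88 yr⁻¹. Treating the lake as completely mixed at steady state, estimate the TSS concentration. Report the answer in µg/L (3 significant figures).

49.8 µg/L

Outflow Q = 0.206 m³/s × 3.156e+07 s/yr = 6.501e+06 m³/yr.
Steady-state CSTR mass balance: W = Q·C + k·V·C, so C = W/(Q + kV).
Q + kV = 6.501e+06 + 88·3.21e+06 = 2.89e+08 m³/yr.
C = 14400/2.89e+08 = 4.983e-05 kg/m³ = 0.04983 mg/L = 49.83 µg/L.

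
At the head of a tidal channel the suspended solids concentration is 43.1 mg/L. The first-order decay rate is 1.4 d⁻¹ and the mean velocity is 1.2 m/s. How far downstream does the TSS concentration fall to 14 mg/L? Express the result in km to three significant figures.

From C = C₀·e^(−kt), t = ln(C₀/C)/k = ln(43.1/14)/1.4 = 1.124/1.4 = 0.8032 d.
Distance = v·t = 1.2 m/s × 6.94e+04 s = 8.327e+04 m = 83.27 km.

83.3 km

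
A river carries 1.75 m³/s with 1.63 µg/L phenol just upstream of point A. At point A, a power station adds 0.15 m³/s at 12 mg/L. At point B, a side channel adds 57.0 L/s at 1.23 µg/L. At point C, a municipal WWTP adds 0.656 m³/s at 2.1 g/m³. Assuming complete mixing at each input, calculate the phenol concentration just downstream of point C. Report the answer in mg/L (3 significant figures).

1.63 µg/L = 0.00163 mg/L.
After input A: C = (1.75·0.00163 + 0.15·12) / 1.9 = 0.9489 mg/L.
57.0 L/s = 0.057 m³/s.
1.23 µg/L = 0.00123 mg/L.
After input B: C = (1.9·0.9489 + 0.057·0.00123) / 1.957 = 0.9213 mg/L.
After input C: C = (1.957·0.9213 + 0.656·2.1) / 2.613 = 1.217 mg/L.

1.22 mg/L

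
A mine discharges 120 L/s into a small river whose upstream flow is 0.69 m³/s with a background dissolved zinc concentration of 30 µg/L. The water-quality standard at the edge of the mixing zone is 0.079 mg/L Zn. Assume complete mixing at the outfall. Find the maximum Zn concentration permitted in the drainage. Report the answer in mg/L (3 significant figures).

0.361 mg/L

120 L/s = 0.12 m³/s.
30 µg/L = 0.03 mg/L.
Mass balance: 0.079·0.81 = 0.12·Cₑ + 0.69·0.03.
Cₑ = (0.06399 − 0.0207) / 0.12 = 0.3607 mg/L.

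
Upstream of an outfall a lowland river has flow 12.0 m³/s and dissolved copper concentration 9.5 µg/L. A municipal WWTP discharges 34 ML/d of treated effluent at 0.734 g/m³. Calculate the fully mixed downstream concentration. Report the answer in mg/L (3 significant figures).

34 ML/d = 0.3935 m³/s.
9.5 µg/L = 0.0095 mg/L.
Flow-weighted mixing gives C = (0.3935·0.734 + 12·0.0095) / (0.3935 + 12) = 0.4028/12.39 = 0.0325 mg/L.

0.0325 mg/L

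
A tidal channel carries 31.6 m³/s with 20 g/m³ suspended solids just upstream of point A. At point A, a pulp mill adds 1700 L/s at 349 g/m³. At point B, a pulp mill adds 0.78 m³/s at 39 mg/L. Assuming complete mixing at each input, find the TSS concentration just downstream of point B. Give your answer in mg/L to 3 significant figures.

36.8 mg/L

1700 L/s = 1.7 m³/s.
After input A: C = (31.6·20 + 1.7·349) / 33.3 = 36.8 mg/L.
After input B: C = (33.3·36.8 + 0.78·39) / 34.08 = 36.85 mg/L.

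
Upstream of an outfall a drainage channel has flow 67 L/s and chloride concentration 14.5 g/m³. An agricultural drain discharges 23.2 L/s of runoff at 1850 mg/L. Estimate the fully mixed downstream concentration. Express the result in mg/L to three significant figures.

23.2 L/s = 0.0232 m³/s.
67 L/s = 0.067 m³/s.
By mass balance at complete mixing, C = (0.0232·1850 + 0.067·14.5) / (0.0232 + 0.067) = 43.89/0.0902 = 486.6 mg/L.

487 mg/L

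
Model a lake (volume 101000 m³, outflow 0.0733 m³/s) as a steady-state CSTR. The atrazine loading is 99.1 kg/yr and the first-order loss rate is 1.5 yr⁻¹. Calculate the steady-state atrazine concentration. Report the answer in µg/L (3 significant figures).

40.2 µg/L

Outflow Q = 0.0733 m³/s × 3.156e+07 s/yr = 2.313e+06 m³/yr.
Steady-state CSTR mass balance: W = Q·C + k·V·C, so C = W/(Q + kV).
Q + kV = 2.313e+06 + 1.5·101000 = 2.465e+06 m³/yr.
C = 99.1/2.465e+06 = 4.021e-05 kg/m³ = 0.04021 mg/L = 40.21 µg/L.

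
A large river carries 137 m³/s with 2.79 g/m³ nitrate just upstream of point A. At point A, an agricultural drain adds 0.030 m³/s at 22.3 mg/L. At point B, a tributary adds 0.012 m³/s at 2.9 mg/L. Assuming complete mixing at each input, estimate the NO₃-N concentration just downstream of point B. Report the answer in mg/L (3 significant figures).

After input A: C = (137·2.79 + 0.03·22.3) / 137 = 2.794 mg/L.
After input B: C = (137·2.794 + 0.012·2.9) / 137 = 2.794 mg/L.

2.79 mg/L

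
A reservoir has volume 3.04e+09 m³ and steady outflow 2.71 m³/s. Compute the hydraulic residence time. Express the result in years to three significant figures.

Q = 2.71 m³/s × 3.156e+07 s/yr = 8.552e+07 m³/yr.
Hydraulic residence time τ = V/Q = 3.04e+09/8.552e+07 = 35.55 yr.

35.5 yr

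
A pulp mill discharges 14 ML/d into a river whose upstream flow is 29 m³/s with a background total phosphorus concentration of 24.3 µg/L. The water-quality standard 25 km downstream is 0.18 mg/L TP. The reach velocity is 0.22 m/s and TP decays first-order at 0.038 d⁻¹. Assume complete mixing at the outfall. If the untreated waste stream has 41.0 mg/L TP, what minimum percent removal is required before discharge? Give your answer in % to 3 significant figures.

27.5 %

14 ML/d = 0.162 m³/s.
24.3 µg/L = 0.0243 mg/L.
Travel time to the compliance point: t = 2.5e+04/0.22 = 1.136e+05 s = 1.315 d; decay factor exp(−0.038·1.315) = 0.9512.
So the concentration just after mixing may be at most 0.18/0.9512 = 0.1892 mg/L.
Mass balance: 0.1892·29.16 = 0.162·Cₑ + 29·0.0243.
Cₑ = (5.518 − 0.7047) / 0.162 = 29.71 mg/L.
Required removal = 1 − 29.71/41.0 = 27.55 %.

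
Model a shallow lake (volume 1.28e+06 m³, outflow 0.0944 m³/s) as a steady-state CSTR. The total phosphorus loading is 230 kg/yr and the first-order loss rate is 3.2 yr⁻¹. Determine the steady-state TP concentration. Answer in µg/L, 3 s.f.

Outflow Q = 0.0944 m³/s × 3.156e+07 s/yr = 2.979e+06 m³/yr.
Steady-state CSTR mass balance: W = Q·C + k·V·C, so C = W/(Q + kV).
Q + kV = 2.979e+06 + 3.2·1.28e+06 = 7.075e+06 m³/yr.
C = 230/7.075e+06 = 3.251e-05 kg/m³ = 0.03251 mg/L = 32.51 µg/L.

32.5 µg/L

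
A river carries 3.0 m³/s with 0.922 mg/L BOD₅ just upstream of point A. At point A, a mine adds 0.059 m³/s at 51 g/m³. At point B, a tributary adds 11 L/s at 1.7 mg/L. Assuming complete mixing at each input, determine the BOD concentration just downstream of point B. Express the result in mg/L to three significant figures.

1.89 mg/L

After input A: C = (3·0.922 + 0.059·51) / 3.059 = 1.888 mg/L.
11 L/s = 0.011 m³/s.
After input B: C = (3.059·1.888 + 0.011·1.7) / 3.07 = 1.887 mg/L.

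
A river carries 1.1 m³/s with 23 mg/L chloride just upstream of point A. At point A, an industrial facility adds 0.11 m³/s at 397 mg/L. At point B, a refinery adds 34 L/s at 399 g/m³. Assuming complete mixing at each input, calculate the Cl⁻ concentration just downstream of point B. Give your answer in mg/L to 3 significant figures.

After input A: C = (1.1·23 + 0.11·397) / 1.21 = 57 mg/L.
34 L/s = 0.034 m³/s.
After input B: C = (1.21·57 + 0.034·399) / 1.244 = 66.35 mg/L.

66.3 mg/L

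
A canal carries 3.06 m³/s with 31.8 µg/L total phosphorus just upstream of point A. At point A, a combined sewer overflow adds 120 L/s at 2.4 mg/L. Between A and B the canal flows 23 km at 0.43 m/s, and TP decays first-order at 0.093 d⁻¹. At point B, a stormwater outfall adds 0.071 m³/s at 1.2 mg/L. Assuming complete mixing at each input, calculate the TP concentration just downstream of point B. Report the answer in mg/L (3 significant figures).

31.8 µg/L = 0.0318 mg/L.
120 L/s = 0.12 m³/s.
After input A: C = (3.06·0.0318 + 0.12·2.4) / 3.18 = 0.1212 mg/L.
Over the 23 km reach to input B (t = 5.349e+04 s = 0.6191 d), decay gives C = 0.1212·exp(−0.093·0.6191) = 0.1144 mg/L.
After input B: C = (3.18·0.1144 + 0.071·1.2) / 3.251 = 0.1381 mg/L.

0.138 mg/L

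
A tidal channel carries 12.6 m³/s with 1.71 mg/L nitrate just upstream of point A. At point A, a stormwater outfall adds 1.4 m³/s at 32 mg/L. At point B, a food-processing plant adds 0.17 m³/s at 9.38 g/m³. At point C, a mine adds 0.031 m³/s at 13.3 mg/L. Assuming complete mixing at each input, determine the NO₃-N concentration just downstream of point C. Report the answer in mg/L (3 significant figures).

After input A: C = (12.6·1.71 + 1.4·32) / 14 = 4.739 mg/L.
After input B: C = (14·4.739 + 0.17·9.38) / 14.17 = 4.795 mg/L.
After input C: C = (14.17·4.795 + 0.031·13.3) / 14.2 = 4.813 mg/L.

4.81 mg/L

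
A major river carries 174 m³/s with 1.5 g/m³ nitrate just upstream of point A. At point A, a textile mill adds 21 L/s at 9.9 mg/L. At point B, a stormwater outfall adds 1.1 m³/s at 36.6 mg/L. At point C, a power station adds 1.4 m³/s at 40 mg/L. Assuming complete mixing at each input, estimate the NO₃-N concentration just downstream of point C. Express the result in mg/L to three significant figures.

2.03 mg/L

21 L/s = 0.021 m³/s.
After input A: C = (174·1.5 + 0.021·9.9) / 174 = 1.501 mg/L.
After input B: C = (174·1.501 + 1.1·36.6) / 175.1 = 1.721 mg/L.
After input C: C = (175.1·1.721 + 1.4·40) / 176.5 = 2.025 mg/L.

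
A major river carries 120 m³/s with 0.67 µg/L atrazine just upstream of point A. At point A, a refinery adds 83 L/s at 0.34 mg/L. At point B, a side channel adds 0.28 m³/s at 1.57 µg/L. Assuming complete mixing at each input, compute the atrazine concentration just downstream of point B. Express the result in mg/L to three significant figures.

0.000906 mg/L

0.67 µg/L = 0.00067 mg/L.
83 L/s = 0.083 m³/s.
After input A: C = (120·0.00067 + 0.083·0.34) / 120.1 = 0.0009045 mg/L.
1.57 µg/L = 0.00157 mg/L.
After input B: C = (120.1·0.0009045 + 0.28·0.00157) / 120.4 = 0.0009061 mg/L.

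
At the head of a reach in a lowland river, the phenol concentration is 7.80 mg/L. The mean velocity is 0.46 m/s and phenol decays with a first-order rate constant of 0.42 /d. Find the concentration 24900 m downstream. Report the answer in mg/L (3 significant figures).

Travel time t = 24900 m / 0.46 m/s = 2.49e+04/0.46 = 5.413e+04 s = 0.6265 d.
First-order decay: C = 7.80·exp(−0.42·0.6265) = 7.80·0.7686 = 5.995 mg/L.

6.00 mg/L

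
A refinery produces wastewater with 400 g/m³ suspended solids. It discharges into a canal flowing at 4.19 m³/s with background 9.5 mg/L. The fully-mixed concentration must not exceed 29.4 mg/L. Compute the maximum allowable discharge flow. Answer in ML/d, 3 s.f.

19.4 ML/d

Mass balance at complete mixing: C_std·(Q_w + Q_r) = Q_w·C_e + Q_r·C_b.
Rearranging, Q_w = Q_r·(C_std − C_b)/(C_e − C_std) = 4.19·(29.4 − 9.5) / (400 − 29.4) = 0.225 m³/s.
= 19.44 ML/d.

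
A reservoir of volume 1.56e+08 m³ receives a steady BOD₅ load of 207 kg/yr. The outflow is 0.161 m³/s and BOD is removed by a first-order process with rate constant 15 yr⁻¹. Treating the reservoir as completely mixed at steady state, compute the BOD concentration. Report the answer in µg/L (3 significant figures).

0.0883 µg/L

Outflow Q = 0.161 m³/s × 3.156e+07 s/yr = 5.081e+06 m³/yr.
Steady-state CSTR mass balance: W = Q·C + k·V·C, so C = W/(Q + kV).
Q + kV = 5.081e+06 + 15·1.56e+08 = 2.345e+09 m³/yr.
C = 207/2.345e+09 = 8.827e-08 kg/m³ = 8.827e-05 mg/L = 0.08827 µg/L.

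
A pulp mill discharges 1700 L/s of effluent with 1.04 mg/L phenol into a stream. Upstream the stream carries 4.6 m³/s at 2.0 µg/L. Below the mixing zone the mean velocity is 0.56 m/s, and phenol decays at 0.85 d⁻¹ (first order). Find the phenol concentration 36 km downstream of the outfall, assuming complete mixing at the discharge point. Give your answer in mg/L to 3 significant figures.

1700 L/s = 1.7 m³/s.
2.0 µg/L = 0.002 mg/L.
After complete mixing, C₀ = (1.7·1.04 + 4.6·0.002) / 6.3 = 0.2821 mg/L.
Travel time t = 3.6e+04 m / 0.56 m/s = 6.429e+04 s = 0.744 d.
C = 0.2821·exp(−0.85·0.744) = 0.2821·0.5313 = 0.1499 mg/L.

0.150 mg/L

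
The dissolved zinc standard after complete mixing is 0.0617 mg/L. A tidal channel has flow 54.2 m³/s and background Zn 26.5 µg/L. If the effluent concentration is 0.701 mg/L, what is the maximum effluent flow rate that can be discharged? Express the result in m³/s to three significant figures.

2.98 m³/s

26.5 µg/L = 0.0265 mg/L.
Mass balance at complete mixing: C_std·(Q_w + Q_r) = Q_w·C_e + Q_r·C_b.
Rearranging, Q_w = Q_r·(C_std − C_b)/(C_e − C_std) = 54.2·(0.0617 − 0.0265) / (0.701 − 0.0617) = 2.984 m³/s.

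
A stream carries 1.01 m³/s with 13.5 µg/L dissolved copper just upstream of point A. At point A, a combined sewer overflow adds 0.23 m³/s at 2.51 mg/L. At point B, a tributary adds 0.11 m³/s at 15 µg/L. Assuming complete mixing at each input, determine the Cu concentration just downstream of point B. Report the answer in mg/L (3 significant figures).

0.439 mg/L

13.5 µg/L = 0.0135 mg/L.
After input A: C = (1.01·0.0135 + 0.23·2.51) / 1.24 = 0.4766 mg/L.
15 µg/L = 0.015 mg/L.
After input B: C = (1.24·0.4766 + 0.11·0.015) / 1.35 = 0.439 mg/L.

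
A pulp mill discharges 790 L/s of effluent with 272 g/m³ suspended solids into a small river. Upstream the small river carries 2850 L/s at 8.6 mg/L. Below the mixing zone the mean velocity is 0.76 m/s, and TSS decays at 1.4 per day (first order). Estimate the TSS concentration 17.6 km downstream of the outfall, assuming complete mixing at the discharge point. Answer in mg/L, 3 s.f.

790 L/s = 0.79 m³/s.
2850 L/s = 2.85 m³/s.
After complete mixing, C₀ = (0.79·272 + 2.85·8.6) / 3.64 = 65.77 mg/L.
Travel time t = 1.76e+04 m / 0.76 m/s = 2.316e+04 s = 0.268 d.
C = 65.77·exp(−1.4·0.268) = 65.77·0.6871 = 45.19 mg/L.

45.2 mg/L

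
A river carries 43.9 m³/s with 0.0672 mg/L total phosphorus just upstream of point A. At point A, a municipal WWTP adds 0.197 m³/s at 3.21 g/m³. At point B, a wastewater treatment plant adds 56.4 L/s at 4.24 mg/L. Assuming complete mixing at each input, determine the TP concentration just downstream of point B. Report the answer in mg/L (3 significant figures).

0.0866 mg/L

After input A: C = (43.9·0.0672 + 0.197·3.21) / 44.1 = 0.08124 mg/L.
56.4 L/s = 0.0564 m³/s.
After input B: C = (44.1·0.08124 + 0.0564·4.24) / 44.15 = 0.08655 mg/L.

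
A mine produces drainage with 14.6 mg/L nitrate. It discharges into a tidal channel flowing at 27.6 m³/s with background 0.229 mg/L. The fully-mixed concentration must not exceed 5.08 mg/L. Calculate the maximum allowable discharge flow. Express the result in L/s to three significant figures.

Mass balance at complete mixing: C_std·(Q_w + Q_r) = Q_w·C_e + Q_r·C_b.
Rearranging, Q_w = Q_r·(C_std − C_b)/(C_e − C_std) = 27.6·(5.08 − 0.229) / (14.6 − 5.08) = 14.06 m³/s.
= 1.406e+04 L/s.

14100 L/s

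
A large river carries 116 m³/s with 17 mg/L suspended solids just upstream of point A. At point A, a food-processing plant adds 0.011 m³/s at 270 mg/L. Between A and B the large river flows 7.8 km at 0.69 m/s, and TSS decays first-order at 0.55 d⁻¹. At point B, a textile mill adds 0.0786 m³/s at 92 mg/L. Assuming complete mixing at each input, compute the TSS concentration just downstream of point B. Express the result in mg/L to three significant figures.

After input A: C = (116·17 + 0.011·270) / 116 = 17.02 mg/L.
Over the 7.8 km reach to input B (t = 1.13e+04 s = 0.1308 d), decay gives C = 17.02·exp(−0.55·0.1308) = 15.84 mg/L.
After input B: C = (116·15.84 + 0.0786·92) / 116.1 = 15.89 mg/L.

15.9 mg/L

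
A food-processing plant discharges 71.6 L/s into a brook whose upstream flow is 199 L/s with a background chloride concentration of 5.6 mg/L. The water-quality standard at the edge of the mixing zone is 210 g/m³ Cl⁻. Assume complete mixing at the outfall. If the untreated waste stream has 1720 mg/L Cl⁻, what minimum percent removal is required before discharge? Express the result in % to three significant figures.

71.6 L/s = 0.0716 m³/s.
199 L/s = 0.199 m³/s.
Mass balance: 210·0.2706 = 0.0716·Cₑ + 0.199·5.6.
Cₑ = (56.83 − 1.114) / 0.0716 = 778.1 mg/L.
Required removal = 1 − 778.1/1720 = 54.76 %.

54.8 %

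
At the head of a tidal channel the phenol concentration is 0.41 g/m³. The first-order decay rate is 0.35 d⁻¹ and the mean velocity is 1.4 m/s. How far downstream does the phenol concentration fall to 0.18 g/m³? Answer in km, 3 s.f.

From C = C₀·e^(−kt), t = ln(C₀/C)/k = ln(0.41/0.18)/0.35 = 0.8232/0.35 = 2.352 d.
Distance = v·t = 1.4 m/s × 2.032e+05 s = 2.845e+05 m = 284.5 km.

284 km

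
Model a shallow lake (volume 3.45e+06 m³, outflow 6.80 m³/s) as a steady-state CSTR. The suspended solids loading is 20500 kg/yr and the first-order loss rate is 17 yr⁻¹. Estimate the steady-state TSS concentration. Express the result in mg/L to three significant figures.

Outflow Q = 6.80 m³/s × 3.156e+07 s/yr = 2.146e+08 m³/yr.
Steady-state CSTR mass balance: W = Q·C + k·V·C, so C = W/(Q + kV).
Q + kV = 2.146e+08 + 17·3.45e+06 = 2.732e+08 m³/yr.
C = 20500/2.732e+08 = 7.503e-05 kg/m³ = 0.07503 mg/L.

0.0750 mg/L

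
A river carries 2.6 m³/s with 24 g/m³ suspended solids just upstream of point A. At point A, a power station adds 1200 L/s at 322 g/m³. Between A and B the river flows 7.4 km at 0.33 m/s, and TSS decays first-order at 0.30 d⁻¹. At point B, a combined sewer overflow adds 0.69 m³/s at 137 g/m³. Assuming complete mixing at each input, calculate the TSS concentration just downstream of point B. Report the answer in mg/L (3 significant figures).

114 mg/L

1200 L/s = 1.2 m³/s.
After input A: C = (2.6·24 + 1.2·322) / 3.8 = 118.1 mg/L.
Over the 7.4 km reach to input B (t = 2.242e+04 s = 0.2595 d), decay gives C = 118.1·exp(−0.30·0.2595) = 109.3 mg/L.
After input B: C = (3.8·109.3 + 0.69·137) / 4.49 = 113.5 mg/L.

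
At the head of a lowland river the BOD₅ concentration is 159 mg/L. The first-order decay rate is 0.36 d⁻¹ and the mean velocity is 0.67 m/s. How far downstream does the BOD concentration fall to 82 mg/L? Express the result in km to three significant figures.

From C = C₀·e^(−kt), t = ln(C₀/C)/k = ln(159/82)/0.36 = 0.6622/0.36 = 1.839 d.
Distance = v·t = 0.67 m/s × 1.589e+05 s = 1.065e+05 m = 106.5 km.

106 km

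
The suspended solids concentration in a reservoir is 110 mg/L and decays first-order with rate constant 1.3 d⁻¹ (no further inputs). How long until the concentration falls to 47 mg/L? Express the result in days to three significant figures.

0.654 d

t = ln(C₀/C)/k = ln(110/47)/1.3 = 0.8503/1.3 = 0.6541 d.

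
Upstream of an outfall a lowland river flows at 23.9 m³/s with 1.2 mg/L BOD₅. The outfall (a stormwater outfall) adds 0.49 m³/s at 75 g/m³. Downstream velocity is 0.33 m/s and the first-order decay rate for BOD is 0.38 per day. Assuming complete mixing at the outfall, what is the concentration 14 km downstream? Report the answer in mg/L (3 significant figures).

2.23 mg/L

After complete mixing, C₀ = (0.49·75 + 23.9·1.2) / 24.39 = 2.683 mg/L.
Travel time t = 1.4e+04 m / 0.33 m/s = 4.242e+04 s = 0.491 d.
C = 2.683·exp(−0.38·0.491) = 2.683·0.8298 = 2.226 mg/L.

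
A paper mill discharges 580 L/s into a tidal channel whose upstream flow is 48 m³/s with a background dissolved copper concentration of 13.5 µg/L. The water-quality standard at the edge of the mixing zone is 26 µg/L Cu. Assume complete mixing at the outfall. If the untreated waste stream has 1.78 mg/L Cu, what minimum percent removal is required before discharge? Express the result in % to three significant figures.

580 L/s = 0.58 m³/s.
13.5 µg/L = 0.0135 mg/L.
26 µg/L = 0.026 mg/L.
Mass balance: 0.026·48.58 = 0.58·Cₑ + 48·0.0135.
Cₑ = (1.263 − 0.648) / 0.58 = 1.06 mg/L.
Required removal = 1 − 1.06/1.78 = 40.42 %.

40.4 %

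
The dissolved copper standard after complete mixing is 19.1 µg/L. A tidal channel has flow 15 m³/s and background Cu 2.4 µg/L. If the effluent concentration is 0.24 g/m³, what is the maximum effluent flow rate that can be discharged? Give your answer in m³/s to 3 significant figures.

1.13 m³/s

2.4 µg/L = 0.0024 mg/L.
19.1 µg/L = 0.0191 mg/L.
Mass balance at complete mixing: C_std·(Q_w + Q_r) = Q_w·C_e + Q_r·C_b.
Rearranging, Q_w = Q_r·(C_std − C_b)/(C_e − C_std) = 15·(0.0191 − 0.0024) / (0.24 − 0.0191) = 1.134 m³/s.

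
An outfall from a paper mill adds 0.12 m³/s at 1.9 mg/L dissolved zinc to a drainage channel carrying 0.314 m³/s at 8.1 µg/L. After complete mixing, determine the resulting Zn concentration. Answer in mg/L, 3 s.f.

0.531 mg/L

8.1 µg/L = 0.0081 mg/L.
Conservation of mass across the mixing zone: C = (0.12·1.9 + 0.314·0.0081) / (0.12 + 0.314) = 0.2305/0.434 = 0.5312 mg/L.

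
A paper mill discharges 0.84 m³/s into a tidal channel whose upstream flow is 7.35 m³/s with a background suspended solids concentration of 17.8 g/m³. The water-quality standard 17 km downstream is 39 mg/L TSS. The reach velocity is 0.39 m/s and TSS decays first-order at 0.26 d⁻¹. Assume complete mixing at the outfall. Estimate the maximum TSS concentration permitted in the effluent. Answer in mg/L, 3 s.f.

Travel time to the compliance point: t = 1.7e+04/0.39 = 4.359e+04 s = 0.5045 d; decay factor exp(−0.26·0.5045) = 0.8771.
So the concentration just after mixing may be at most 39/0.8771 = 44.47 mg/L.
Mass balance: 44.47·8.19 = 0.84·Cₑ + 7.35·17.8.
Cₑ = (364.2 − 130.8) / 0.84 = 277.8 mg/L.

278 mg/L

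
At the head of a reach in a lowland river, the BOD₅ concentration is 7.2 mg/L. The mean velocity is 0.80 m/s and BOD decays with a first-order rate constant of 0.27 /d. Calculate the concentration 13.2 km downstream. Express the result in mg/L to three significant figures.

Travel time t = 13.2 km / 0.80 m/s = 1.32e+04/0.80 = 1.65e+04 s = 0.191 d.
First-order decay: C = 7.2·exp(−0.27·0.191) = 7.2·0.9497 = 6.838 mg/L.

6.84 mg/L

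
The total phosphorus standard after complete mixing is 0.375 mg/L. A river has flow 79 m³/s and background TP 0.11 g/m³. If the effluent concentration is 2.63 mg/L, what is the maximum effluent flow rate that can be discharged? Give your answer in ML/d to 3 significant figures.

802 ML/d

Mass balance at complete mixing: C_std·(Q_w + Q_r) = Q_w·C_e + Q_r·C_b.
Rearranging, Q_w = Q_r·(C_std − C_b)/(C_e − C_std) = 79·(0.375 − 0.11) / (2.63 − 0.375) = 9.284 m³/s.
= 802.1 ML/d.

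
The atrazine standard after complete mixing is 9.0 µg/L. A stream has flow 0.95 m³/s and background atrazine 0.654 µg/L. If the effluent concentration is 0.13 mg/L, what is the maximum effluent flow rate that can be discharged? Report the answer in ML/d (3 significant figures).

0.654 µg/L = 0.000654 mg/L.
9.0 µg/L = 0.009 mg/L.
Mass balance at complete mixing: C_std·(Q_w + Q_r) = Q_w·C_e + Q_r·C_b.
Rearranging, Q_w = Q_r·(C_std − C_b)/(C_e − C_std) = 0.95·(0.009 − 0.000654) / (0.13 − 0.009) = 0.06553 m³/s.
= 5.661 ML/d.

5.66 ML/d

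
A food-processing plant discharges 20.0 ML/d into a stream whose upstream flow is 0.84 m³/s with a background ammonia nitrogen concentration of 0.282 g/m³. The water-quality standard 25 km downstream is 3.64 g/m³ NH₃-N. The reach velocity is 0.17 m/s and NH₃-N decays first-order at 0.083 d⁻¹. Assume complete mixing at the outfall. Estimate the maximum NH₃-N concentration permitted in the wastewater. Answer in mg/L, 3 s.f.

20.0 ML/d = 0.2315 m³/s.
Travel time to the compliance point: t = 2.5e+04/0.17 = 1.471e+05 s = 1.702 d; decay factor exp(−0.083·1.702) = 0.8683.
So the concentration just after mixing may be at most 3.64/0.8683 = 4.192 mg/L.
Mass balance: 4.192·1.071 = 0.2315·Cₑ + 0.84·0.282.
Cₑ = (4.492 − 0.2369) / 0.2315 = 18.38 mg/L.

18.4 mg/L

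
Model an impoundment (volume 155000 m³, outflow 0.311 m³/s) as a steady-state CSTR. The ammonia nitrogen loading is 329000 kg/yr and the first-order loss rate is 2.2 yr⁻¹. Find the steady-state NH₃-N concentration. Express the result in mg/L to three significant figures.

32.4 mg/L

Outflow Q = 0.311 m³/s × 3.156e+07 s/yr = 9.814e+06 m³/yr.
Steady-state CSTR mass balance: W = Q·C + k·V·C, so C = W/(Q + kV).
Q + kV = 9.814e+06 + 2.2·155000 = 1.016e+07 m³/yr.
C = 329000/1.016e+07 = 0.0324 kg/m³ = 32.4 mg/L.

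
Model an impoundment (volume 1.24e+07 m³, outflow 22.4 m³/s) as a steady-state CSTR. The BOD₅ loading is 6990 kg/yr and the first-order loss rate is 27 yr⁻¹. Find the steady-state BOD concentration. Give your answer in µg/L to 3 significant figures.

6.71 µg/L

Outflow Q = 22.4 m³/s × 3.156e+07 s/yr = 7.069e+08 m³/yr.
Steady-state CSTR mass balance: W = Q·C + k·V·C, so C = W/(Q + kV).
Q + kV = 7.069e+08 + 27·1.24e+07 = 1.042e+09 m³/yr.
C = 6990/1.042e+09 = 6.71e-06 kg/m³ = 0.00671 mg/L = 6.71 µg/L.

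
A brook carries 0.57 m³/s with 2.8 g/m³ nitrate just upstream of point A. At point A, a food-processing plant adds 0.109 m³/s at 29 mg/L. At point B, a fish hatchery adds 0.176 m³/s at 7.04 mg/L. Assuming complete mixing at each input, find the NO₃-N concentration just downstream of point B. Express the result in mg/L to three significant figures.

After input A: C = (0.57·2.8 + 0.109·29) / 0.679 = 7.006 mg/L.
After input B: C = (0.679·7.006 + 0.176·7.04) / 0.855 = 7.013 mg/L.

7.01 mg/L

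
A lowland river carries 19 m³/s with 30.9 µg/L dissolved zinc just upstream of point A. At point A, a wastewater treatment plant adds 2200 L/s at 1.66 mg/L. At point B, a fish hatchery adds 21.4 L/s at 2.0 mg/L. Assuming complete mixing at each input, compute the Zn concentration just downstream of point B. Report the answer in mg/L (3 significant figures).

30.9 µg/L = 0.0309 mg/L.
2200 L/s = 2.2 m³/s.
After input A: C = (19·0.0309 + 2.2·1.66) / 21.2 = 0.2 mg/L.
21.4 L/s = 0.0214 m³/s.
After input B: C = (21.2·0.2 + 0.0214·2) / 21.22 = 0.2018 mg/L.

0.202 mg/L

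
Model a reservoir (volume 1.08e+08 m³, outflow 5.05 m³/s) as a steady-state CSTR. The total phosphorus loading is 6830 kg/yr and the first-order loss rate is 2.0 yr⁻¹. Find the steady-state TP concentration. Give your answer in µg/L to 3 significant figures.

18.2 µg/L

Outflow Q = 5.05 m³/s × 3.156e+07 s/yr = 1.594e+08 m³/yr.
Steady-state CSTR mass balance: W = Q·C + k·V·C, so C = W/(Q + kV).
Q + kV = 1.594e+08 + 2.0·1.08e+08 = 3.754e+08 m³/yr.
C = 6830/3.754e+08 = 1.82e-05 kg/m³ = 0.0182 mg/L = 18.2 µg/L.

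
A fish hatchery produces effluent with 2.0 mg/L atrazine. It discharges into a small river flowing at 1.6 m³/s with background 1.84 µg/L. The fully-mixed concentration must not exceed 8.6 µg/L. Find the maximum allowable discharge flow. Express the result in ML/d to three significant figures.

1.84 µg/L = 0.00184 mg/L.
8.6 µg/L = 0.0086 mg/L.
Mass balance at complete mixing: C_std·(Q_w + Q_r) = Q_w·C_e + Q_r·C_b.
Rearranging, Q_w = Q_r·(C_std − C_b)/(C_e − C_std) = 1.6·(0.0086 − 0.00184) / (2 − 0.0086) = 0.005431 m³/s.
= 0.4693 ML/d.

0.469 ML/d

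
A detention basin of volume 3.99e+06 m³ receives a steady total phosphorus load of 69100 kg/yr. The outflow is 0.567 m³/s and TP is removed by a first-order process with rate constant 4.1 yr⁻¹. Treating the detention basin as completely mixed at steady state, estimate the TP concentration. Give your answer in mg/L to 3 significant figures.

Outflow Q = 0.567 m³/s × 3.156e+07 s/yr = 1.789e+07 m³/yr.
Steady-state CSTR mass balance: W = Q·C + k·V·C, so C = W/(Q + kV).
Q + kV = 1.789e+07 + 4.1·3.99e+06 = 3.425e+07 m³/yr.
C = 69100/3.425e+07 = 0.002017 kg/m³ = 2.017 mg/L.

2.02 mg/L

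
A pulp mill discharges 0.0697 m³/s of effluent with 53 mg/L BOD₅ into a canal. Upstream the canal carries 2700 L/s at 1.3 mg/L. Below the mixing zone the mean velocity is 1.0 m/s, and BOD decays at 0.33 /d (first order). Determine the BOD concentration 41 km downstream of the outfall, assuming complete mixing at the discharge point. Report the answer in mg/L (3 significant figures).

2700 L/s = 2.7 m³/s.
After complete mixing, C₀ = (0.0697·53 + 2.7·1.3) / 2.77 = 2.601 mg/L.
Travel time t = 4.1e+04 m / 1.0 m/s = 4.1e+04 s = 0.4745 d.
C = 2.601·exp(−0.33·0.4745) = 2.601·0.855 = 2.224 mg/L.

2.22 mg/L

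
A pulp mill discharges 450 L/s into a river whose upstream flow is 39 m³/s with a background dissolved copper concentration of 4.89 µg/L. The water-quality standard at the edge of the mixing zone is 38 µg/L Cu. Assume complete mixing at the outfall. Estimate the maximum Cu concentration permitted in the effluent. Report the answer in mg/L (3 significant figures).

2.91 mg/L

450 L/s = 0.45 m³/s.
4.89 µg/L = 0.00489 mg/L.
38 µg/L = 0.038 mg/L.
Mass balance: 0.038·39.45 = 0.45·Cₑ + 39·0.00489.
Cₑ = (1.499 − 0.1907) / 0.45 = 2.908 mg/L.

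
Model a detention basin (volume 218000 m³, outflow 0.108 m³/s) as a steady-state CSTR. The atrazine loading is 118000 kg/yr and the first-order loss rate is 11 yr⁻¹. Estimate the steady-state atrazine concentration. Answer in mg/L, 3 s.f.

20.3 mg/L

Outflow Q = 0.108 m³/s × 3.156e+07 s/yr = 3.408e+06 m³/yr.
Steady-state CSTR mass balance: W = Q·C + k·V·C, so C = W/(Q + kV).
Q + kV = 3.408e+06 + 11·218000 = 5.806e+06 m³/yr.
C = 118000/5.806e+06 = 0.02032 kg/m³ = 20.32 mg/L.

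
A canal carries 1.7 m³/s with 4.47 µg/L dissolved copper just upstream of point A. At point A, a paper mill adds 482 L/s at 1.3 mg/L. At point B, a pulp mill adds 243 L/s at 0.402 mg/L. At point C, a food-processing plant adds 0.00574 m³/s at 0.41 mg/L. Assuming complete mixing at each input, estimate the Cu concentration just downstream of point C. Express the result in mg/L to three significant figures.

4.47 µg/L = 0.00447 mg/L.
482 L/s = 0.482 m³/s.
After input A: C = (1.7·0.00447 + 0.482·1.3) / 2.182 = 0.2907 mg/L.
243 L/s = 0.243 m³/s.
After input B: C = (2.182·0.2907 + 0.243·0.402) / 2.425 = 0.3018 mg/L.
After input C: C = (2.425·0.3018 + 0.00574·0.41) / 2.431 = 0.3021 mg/L.

0.302 mg/L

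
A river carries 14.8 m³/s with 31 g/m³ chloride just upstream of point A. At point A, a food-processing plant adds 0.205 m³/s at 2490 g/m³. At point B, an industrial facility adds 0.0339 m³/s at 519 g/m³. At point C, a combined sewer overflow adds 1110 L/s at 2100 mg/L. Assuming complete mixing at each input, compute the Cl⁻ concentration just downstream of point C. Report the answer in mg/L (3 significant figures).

205 mg/L

After input A: C = (14.8·31 + 0.205·2490) / 15.01 = 64.6 mg/L.
After input B: C = (15.01·64.6 + 0.0339·519) / 15.04 = 65.62 mg/L.
1110 L/s = 1.11 m³/s.
After input C: C = (15.04·65.62 + 1.11·2100) / 16.15 = 205.5 mg/L.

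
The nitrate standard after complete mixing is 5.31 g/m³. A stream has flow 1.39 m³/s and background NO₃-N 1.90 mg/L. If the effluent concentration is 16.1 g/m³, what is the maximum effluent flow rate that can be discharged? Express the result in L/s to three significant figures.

Mass balance at complete mixing: C_std·(Q_w + Q_r) = Q_w·C_e + Q_r·C_b.
Rearranging, Q_w = Q_r·(C_std − C_b)/(C_e − C_std) = 1.39·(5.31 − 1.9) / (16.1 − 5.31) = 0.4393 m³/s.
= 439.3 L/s.

439 L/s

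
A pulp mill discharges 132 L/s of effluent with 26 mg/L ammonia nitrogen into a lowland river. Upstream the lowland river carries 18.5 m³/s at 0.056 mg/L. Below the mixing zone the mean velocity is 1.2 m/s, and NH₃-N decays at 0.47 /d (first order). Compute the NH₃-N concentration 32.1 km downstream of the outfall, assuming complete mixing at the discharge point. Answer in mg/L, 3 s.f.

132 L/s = 0.132 m³/s.
After complete mixing, C₀ = (0.132·26 + 18.5·0.056) / 18.63 = 0.2398 mg/L.
Travel time t = 3.21e+04 m / 1.2 m/s = 2.675e+04 s = 0.3096 d.
C = 0.2398·exp(−0.47·0.3096) = 0.2398·0.8646 = 0.2073 mg/L.

0.207 mg/L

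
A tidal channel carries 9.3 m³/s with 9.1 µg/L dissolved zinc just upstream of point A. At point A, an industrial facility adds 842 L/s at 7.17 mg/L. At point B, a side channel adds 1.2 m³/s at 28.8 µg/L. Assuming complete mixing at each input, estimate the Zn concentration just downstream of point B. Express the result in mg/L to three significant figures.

9.1 µg/L = 0.0091 mg/L.
842 L/s = 0.842 m³/s.
After input A: C = (9.3·0.0091 + 0.842·7.17) / 10.14 = 0.6036 mg/L.
28.8 µg/L = 0.0288 mg/L.
After input B: C = (10.14·0.6036 + 1.2·0.0288) / 11.34 = 0.5428 mg/L.

0.543 mg/L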